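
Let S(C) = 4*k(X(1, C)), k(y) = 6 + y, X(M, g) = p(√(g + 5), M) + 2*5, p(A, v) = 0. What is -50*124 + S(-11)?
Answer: -6136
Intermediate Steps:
X(M, g) = 10 (X(M, g) = 0 + 2*5 = 0 + 10 = 10)
S(C) = 64 (S(C) = 4*(6 + 10) = 4*16 = 64)
-50*124 + S(-11) = -50*124 + 64 = -6200 + 64 = -6136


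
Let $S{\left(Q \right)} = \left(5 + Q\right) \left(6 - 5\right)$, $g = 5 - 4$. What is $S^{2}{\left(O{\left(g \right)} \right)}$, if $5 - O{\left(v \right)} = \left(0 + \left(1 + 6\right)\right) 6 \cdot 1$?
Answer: $1024$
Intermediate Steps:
$g = 1$ ($g = 5 - 4 = 1$)
$O{\left(v \right)} = -37$ ($O{\left(v \right)} = 5 - \left(0 + \left(1 + 6\right)\right) 6 \cdot 1 = 5 - \left(0 + 7\right) 6 \cdot 1 = 5 - 7 \cdot 6 \cdot 1 = 5 - 42 \cdot 1 = 5 - 42 = -37$)
$S{\left(Q \right)} = 5 + Q$ ($S{\left(Q \right)} = \left(5 + Q\right) 1 = 5 + Q$)
$S^{2}{\left(O{\left(g \right)} \right)} = \left(5 - 37\right)^{2} = \left(-32\right)^{2} = 1024$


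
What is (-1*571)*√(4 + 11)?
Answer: -571*√15 ≈ -2211.5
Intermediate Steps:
(-1*571)*√(4 + 11) = -571*√15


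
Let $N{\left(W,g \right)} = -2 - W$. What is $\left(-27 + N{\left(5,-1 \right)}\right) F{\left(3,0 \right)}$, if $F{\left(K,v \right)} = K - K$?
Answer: $0$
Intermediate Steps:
$F{\left(K,v \right)} = 0$
$\left(-27 + N{\left(5,-1 \right)}\right) F{\left(3,0 \right)} = \left(-27 - 7\right) 0 = \left(-34\right) 0 = 0$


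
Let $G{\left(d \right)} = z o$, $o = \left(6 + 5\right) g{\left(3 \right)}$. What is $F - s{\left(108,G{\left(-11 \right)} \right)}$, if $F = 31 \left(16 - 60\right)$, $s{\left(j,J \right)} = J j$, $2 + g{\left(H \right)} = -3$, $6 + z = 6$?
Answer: $-1364$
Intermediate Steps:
$z = 0$ ($z = -6 + 6 = 0$)
$g{\left(H \right)} = -5$ ($g{\left(H \right)} = -2 - 3 = -5$)
$o = -55$ ($o = \left(6 + 5\right) \left(-5\right) = 11 \left(-5\right) = -55$)
$G{\left(d \right)} = 0$ ($G{\left(d \right)} = 0 \left(-55\right) = 0$)
$F = -1364$ ($F = 31 \left(-44\right) = -1364$)
$F - s{\left(108,G{\left(-11 \right)} \right)} = -1364 - 0 \cdot 108 = -1364 - 0 = -1364 + 0 = -1364$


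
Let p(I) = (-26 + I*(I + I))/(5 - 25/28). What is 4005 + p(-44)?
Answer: 568263/115 ≈ 4941.4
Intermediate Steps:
p(I) = -728/115 + 56*I**2/115 (p(I) = (-26 + I*(2*I))/(5 - 25*1/28) = (-26 + 2*I**2)/(5 - 25/28) = (-26 + 2*I**2)/(115/28) = (-26 + 2*I**2)*(28/115) = -728/115 + 56*I**2/115)
4005 + p(-44) = 4005 + (-728/115 + (56/115)*(-44)**2) = 4005 + (-728/115 + (56/115)*1936) = 4005 + (-728/115 + 108416/115) = 4005 + 107688/115 = 568263/115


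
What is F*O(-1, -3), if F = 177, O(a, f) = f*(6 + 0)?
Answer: -3186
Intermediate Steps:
O(a, f) = 6*f (O(a, f) = f*6 = 6*f)
F*O(-1, -3) = 177*(6*(-3)) = 177*(-18) = -3186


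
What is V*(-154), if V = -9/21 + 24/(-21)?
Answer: 242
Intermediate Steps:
V = -11/7 (V = -9*1/21 + 24*(-1/21) = -3/7 - 8/7 = -11/7 ≈ -1.5714)
V*(-154) = -11/7*(-154) = 242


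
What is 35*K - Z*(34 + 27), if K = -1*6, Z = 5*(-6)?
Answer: 1620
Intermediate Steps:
Z = -30
K = -6
35*K - Z*(34 + 27) = 35*(-6) - (-30)*(34 + 27) = -210 - (-30)*61 = -210 - 1*(-1830) = -210 + 1830 = 1620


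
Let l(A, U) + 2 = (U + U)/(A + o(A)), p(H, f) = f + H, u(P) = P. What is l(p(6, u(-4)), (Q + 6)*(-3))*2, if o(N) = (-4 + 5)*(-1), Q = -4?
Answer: -28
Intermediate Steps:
p(H, f) = H + f
o(N) = -1 (o(N) = 1*(-1) = -1)
l(A, U) = -2 + 2*U/(-1 + A) (l(A, U) = -2 + (U + U)/(A - 1) = -2 + (2*U)/(-1 + A) = -2 + 2*U/(-1 + A))
l(p(6, u(-4)), (Q + 6)*(-3))*2 = (2*(1 + (-4 + 6)*(-3) - (6 - 4))/(-1 + (6 - 4)))*2 = (2*(1 + 2*(-3) - 1*2)/(-1 + 2))*2 = (2*(1 - 6 - 2)/1)*2 = (2*1*(-7))*2 = -14*2 = -28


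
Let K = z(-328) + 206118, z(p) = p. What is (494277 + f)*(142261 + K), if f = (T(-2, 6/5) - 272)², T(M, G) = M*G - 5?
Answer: 4980099567234/25 ≈ 1.9920e+11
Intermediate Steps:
K = 205790 (K = -328 + 206118 = 205790)
T(M, G) = -5 + G*M (T(M, G) = G*M - 5 = -5 + G*M)
f = 1951609/25 (f = ((-5 + (6/5)*(-2)) - 272)² = ((-5 - 12/5) - 272)² = (-37/5 - 272)² = (-1397/5)² = 1951609/25 ≈ 78064.)
(494277 + f)*(142261 + K) = (494277 + 1951609/25)*(142261 + 205790) = (14308534/25)*348051 = 4980099567234/25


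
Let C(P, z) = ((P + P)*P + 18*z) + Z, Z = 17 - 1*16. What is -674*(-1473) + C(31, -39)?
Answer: 994023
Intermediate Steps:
Z = 1 (Z = 17 - 16 = 1)
C(P, z) = 1 + 2*P**2 + 18*z (C(P, z) = ((P + P)*P + 18*z) + 1 = ((2*P)*P + 18*z) + 1 = (2*P**2 + 18*z) + 1 = 1 + 2*P**2 + 18*z)
-674*(-1473) + C(31, -39) = -674*(-1473) + (1 + 2*31**2 + 18*(-39)) = 992802 + (1 + 2*961 - 702) = 992802 + (1 + 1922 - 702) = 992802 + 1221 = 994023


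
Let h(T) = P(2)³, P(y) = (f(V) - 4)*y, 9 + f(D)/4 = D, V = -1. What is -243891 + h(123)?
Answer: -925363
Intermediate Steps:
f(D) = -36 + 4*D
P(y) = -44*y (P(y) = ((-36 + 4*(-1)) - 4)*y = ((-36 - 4) - 4)*y = (-40 - 4)*y = -44*y)
h(T) = -681472 (h(T) = (-44*2)³ = (-88)³ = -681472)
-243891 + h(123) = -243891 - 681472 = -925363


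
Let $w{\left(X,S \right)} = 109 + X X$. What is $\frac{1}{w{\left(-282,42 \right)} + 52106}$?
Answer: $\frac{1}{131739} \approx 7.5908 \cdot 10^{-6}$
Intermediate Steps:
$w{\left(X,S \right)} = 109 + X^{2}$
$\frac{1}{w{\left(-282,42 \right)} + 52106} = \frac{1}{\left(109 + \left(-282\right)^{2}\right) + 52106} = \frac{1}{\left(109 + 79524\right) + 52106} = \frac{1}{79633 + 52106} = \frac{1}{131739}$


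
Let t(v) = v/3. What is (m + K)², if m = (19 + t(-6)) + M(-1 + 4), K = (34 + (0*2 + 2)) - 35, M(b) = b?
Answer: 441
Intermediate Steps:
t(v) = v/3 (t(v) = v*(⅓) = v/3)
K = 1 (K = (34 + (0 + 2)) - 35 = (34 + 2) - 35 = 36 - 35 = 1)
m = 20 (m = (19 + (⅓)*(-6)) + (-1 + 4) = (19 - 2) + 3 = 17 + 3 = 20)
(m + K)² = (20 + 1)² = 21² = 441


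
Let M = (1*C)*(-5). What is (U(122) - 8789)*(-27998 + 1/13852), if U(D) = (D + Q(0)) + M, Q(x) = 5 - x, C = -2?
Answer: 838872602085/3463 ≈ 2.4224e+8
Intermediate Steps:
M = 10 (M = (1*(-2))*(-5) = -2*(-5) = 10)
U(D) = 15 + D (U(D) = (D + (5 - 1*0)) + 10 = (D + (5 + 0)) + 10 = (D + 5) + 10 = (5 + D) + 10 = 15 + D)
(U(122) - 8789)*(-27998 + 1/13852) = ((15 + 122) - 8789)*(-27998 + 1/13852) = (137 - 8789)*(-27998 + 1/13852) = -8652*(-387828295/13852) = 838872602085/3463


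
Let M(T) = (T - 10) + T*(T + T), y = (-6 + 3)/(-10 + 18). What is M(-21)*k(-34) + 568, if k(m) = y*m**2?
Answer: -736681/2 ≈ -3.6834e+5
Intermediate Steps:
y = -3/8 ≈ -0.37500
M(T) = -10 + T + 2*T**2 (M(T) = (-10 + T) + T*(2*T) = (-10 + T) + 2*T**2 = -10 + T + 2*T**2)
k(m) = -3*m**2/8
M(-21)*k(-34) + 568 = (-10 - 21 + 2*(-21)**2)*(-3/8*(-34)**2) + 568 = (-10 - 21 + 2*441)*(-3/8*1156) + 568 = (-10 - 21 + 882)*(-867/2) + 568 = 851*(-867/2) + 568 = -737817/2 + 568 = -736681/2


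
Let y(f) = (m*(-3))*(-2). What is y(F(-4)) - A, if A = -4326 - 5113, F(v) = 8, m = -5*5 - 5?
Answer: 9259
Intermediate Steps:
m = -30 (m = -25 - 5 = -30)
y(f) = -180 (y(f) = -30*(-3)*(-2) = 90*(-2) = -180)
A = -9439
y(F(-4)) - A = -180 - 1*(-9439) = -180 + 9439 = 9259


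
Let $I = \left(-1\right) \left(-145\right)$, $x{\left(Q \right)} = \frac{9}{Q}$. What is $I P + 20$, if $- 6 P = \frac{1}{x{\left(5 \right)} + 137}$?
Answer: $\frac{82555}{4164} \approx 19.826$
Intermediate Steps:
$P = - \frac{5}{4164}$ ($P = - \frac{1}{6 \left(\frac{9}{5} + 137\right)} = - \frac{1}{6 \cdot \frac{694}{5}} = \left(- \frac{1}{6}\right) \frac{5}{694} = - \frac{5}{4164} \approx -0.0012008$)
$I = 145$
$I P + 20 = 145 \left(- \frac{5}{4164}\right) + 20 = - \frac{725}{4164} + 20 = \frac{82555}{4164}$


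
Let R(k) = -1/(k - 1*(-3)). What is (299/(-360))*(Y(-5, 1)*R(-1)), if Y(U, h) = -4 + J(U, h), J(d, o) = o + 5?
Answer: 299/360 ≈ 0.83056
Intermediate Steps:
R(k) = -1/(3 + k) (R(k) = -1/(k + 3) = -1/(3 + k))
J(d, o) = 5 + o
Y(U, h) = 1 + h (Y(U, h) = -4 + (5 + h) = 1 + h)
(299/(-360))*(Y(-5, 1)*R(-1)) = (299/(-360))*((1 + 1)*(-1/(3 - 1))) = (299*(-1/360))*(2*(-1/2)) = -299*(-1*½)/180 = -299*(-1)/(180*2) = -299/360*(-1) = 299/360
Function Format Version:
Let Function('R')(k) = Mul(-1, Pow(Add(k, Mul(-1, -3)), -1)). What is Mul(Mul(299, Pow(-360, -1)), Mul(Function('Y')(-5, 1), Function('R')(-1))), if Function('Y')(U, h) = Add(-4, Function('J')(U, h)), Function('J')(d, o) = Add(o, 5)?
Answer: Rational(299, 360) ≈ 0.83056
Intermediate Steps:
Function('R')(k) = Mul(-1, Pow(Add(3, k), -1)) (Function('R')(k) = Mul(-1, Pow(Add(k, 3), -1)) = Mul(-1, Pow(Add(3, k), -1)))
Function('J')(d, o) = Add(5, o)
Function('Y')(U, h) = Add(1, h) (Function('Y')(U, h) = Add(-4, Add(5, h)) = Add(1, h))
Mul(Mul(299, Pow(-360, -1)), Mul(Function('Y')(-5, 1), Function('R')(-1))) = Mul(Mul(299, Pow(-360, -1)), Mul(Add(1, 1), Mul(-1, Pow(Add(3, -1), -1)))) = Mul(Mul(299, Rational(-1, 360)), Mul(2, Mul(-1, Pow(2, -1)))) = Mul(Rational(-299, 360), Mul(2, Mul(-1, Rational(1, 2)))) = Mul(Rational(-299, 360), Mul(2, Rational(-1, 2))) = Mul(Rational(-299, 360), -1) = Rational(299, 360)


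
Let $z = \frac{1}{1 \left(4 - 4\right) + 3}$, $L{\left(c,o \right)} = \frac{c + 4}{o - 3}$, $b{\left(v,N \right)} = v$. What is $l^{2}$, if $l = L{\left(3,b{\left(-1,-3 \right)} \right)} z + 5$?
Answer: $\frac{2809}{144} \approx 19.507$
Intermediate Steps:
$L{\left(c,o \right)} = \frac{4 + c}{-3 + o}$
$z = \frac{1}{3}$ ($z = \frac{1}{1 \cdot 0 + 3} = \frac{1}{0 + 3} = \frac{1}{3} \approx 0.33333$)
$l = \frac{53}{12}$ ($l = \frac{4 + 3}{-3 - 1} \cdot \frac{1}{3} + 5 = \frac{1}{-4} \cdot 7 \cdot \frac{1}{3} + 5 = \left(- \frac{1}{4}\right) 7 \cdot \frac{1}{3} + 5 = \left(- \frac{7}{4}\right) \frac{1}{3} + 5 = - \frac{7}{12} + 5 = \frac{53}{12} \approx 4.4167$)
$l^{2} = \left(\frac{53}{12}\right)^{2} = \frac{2809}{144}$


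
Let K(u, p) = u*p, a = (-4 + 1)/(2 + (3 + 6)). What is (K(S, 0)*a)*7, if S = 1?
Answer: 0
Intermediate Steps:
a = -3/11 (a = -3/(2 + 9) = -3/11 ≈ -0.27273)
K(u, p) = p*u
(K(S, 0)*a)*7 = ((0*1)*(-3/11))*7 = (0*(-3/11))*7 = 0*7 = 0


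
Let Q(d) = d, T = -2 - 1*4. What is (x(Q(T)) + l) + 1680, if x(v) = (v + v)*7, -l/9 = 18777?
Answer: -167397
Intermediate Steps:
T = -6 (T = -2 - 4 = -6)
l = -168993 (l = -9*18777 = -168993)
x(v) = 14*v (x(v) = (2*v)*7 = 14*v)
(x(Q(T)) + l) + 1680 = (14*(-6) - 168993) + 1680 = (-84 - 168993) + 1680 = -169077 + 1680 = -167397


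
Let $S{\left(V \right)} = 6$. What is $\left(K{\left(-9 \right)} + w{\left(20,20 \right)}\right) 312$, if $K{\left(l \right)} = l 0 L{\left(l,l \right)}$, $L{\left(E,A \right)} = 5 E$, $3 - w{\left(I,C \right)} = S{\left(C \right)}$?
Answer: $-936$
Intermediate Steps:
$w{\left(I,C \right)} = -3$ ($w{\left(I,C \right)} = 3 - 6 = -3$)
$K{\left(l \right)} = 0$ ($K{\left(l \right)} = l 0 \cdot 5 l = 0 \cdot 5 l = 0$)
$\left(K{\left(-9 \right)} + w{\left(20,20 \right)}\right) 312 = \left(0 - 3\right) 312 = \left(-3\right) 312 = -936$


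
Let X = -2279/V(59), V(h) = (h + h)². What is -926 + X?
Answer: -12895903/13924 ≈ -926.16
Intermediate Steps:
V(h) = 4*h² (V(h) = (2*h)² = 4*h²)
X = -2279/13924 (X = -2279/(4*59²) = -2279/(4*3481) = -2279/13924 ≈ -0.16367)
-926 + X = -926 - 2279/13924 = -12895903/13924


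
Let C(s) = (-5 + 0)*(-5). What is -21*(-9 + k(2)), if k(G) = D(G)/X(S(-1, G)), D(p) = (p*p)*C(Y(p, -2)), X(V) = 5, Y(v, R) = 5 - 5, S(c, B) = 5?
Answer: -231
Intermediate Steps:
Y(v, R) = 0
C(s) = 25 (C(s) = -5*(-5) = 25)
D(p) = 25*p² (D(p) = (p*p)*25 = p²*25 = 25*p²)
k(G) = 5*G² (k(G) = (25*G²)/5 = (25*G²)*(⅕) = 5*G²)
-21*(-9 + k(2)) = -21*(-9 + 5*2²) = -21*(-9 + 5*4) = -21*(-9 + 20) = -21*11 = -231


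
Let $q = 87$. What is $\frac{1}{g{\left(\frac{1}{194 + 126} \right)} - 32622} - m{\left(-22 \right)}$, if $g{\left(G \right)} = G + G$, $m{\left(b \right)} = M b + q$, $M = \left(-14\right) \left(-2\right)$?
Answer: $\frac{2761125391}{5219519} \approx 529.0$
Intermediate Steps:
$M = 28$
$m{\left(b \right)} = 87 + 28 b$ ($m{\left(b \right)} = 28 b + 87 = 87 + 28 b$)
$g{\left(G \right)} = 2 G$
$\frac{1}{g{\left(\frac{1}{194 + 126} \right)} - 32622} - m{\left(-22 \right)} = \frac{1}{\frac{2}{194 + 126} - 32622} - \left(87 + 28 \left(-22\right)\right) = \frac{1}{\frac{2}{320} - 32622} - \left(87 - 616\right) = \frac{1}{2 \cdot \frac{1}{320} - 32622} - -529 = \frac{1}{\frac{1}{160} - 32622} + 529 = \frac{1}{- \frac{5219519}{160}} + 529 = - \frac{160}{5219519} + 529 = \frac{2761125391}{5219519}$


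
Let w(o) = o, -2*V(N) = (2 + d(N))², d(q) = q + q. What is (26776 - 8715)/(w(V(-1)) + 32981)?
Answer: 18061/32981 ≈ 0.54762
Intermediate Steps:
d(q) = 2*q
V(N) = -(2 + 2*N)²/2
(26776 - 8715)/(w(V(-1)) + 32981) = (26776 - 8715)/(-2*(1 - 1)² + 32981) = 18061/(-2*0² + 32981) = 18061/(-2*0 + 32981) = 18061/(0 + 32981) = 18061/32981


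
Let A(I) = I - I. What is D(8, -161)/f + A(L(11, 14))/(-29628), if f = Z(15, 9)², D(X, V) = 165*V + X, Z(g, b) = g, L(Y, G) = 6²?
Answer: -26557/225 ≈ -118.03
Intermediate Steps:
L(Y, G) = 36
D(X, V) = X + 165*V
A(I) = 0
f = 225 (f = 15² = 225)
D(8, -161)/f + A(L(11, 14))/(-29628) = (8 + 165*(-161))/225 + 0/(-29628) = (8 - 26565)*(1/225) + 0*(-1/29628) = -26557*1/225 + 0 = -26557/225 + 0 = -26557/225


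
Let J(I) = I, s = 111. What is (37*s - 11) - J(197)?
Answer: 3899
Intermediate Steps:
(37*s - 11) - J(197) = (37*111 - 11) - 1*197 = (4107 - 11) - 197 = 4096 - 197 = 3899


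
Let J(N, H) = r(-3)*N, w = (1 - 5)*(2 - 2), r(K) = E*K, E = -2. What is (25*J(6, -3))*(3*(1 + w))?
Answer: 2700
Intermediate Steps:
r(K) = -2*K
w = 0 (w = -4*0 = 0)
J(N, H) = 6*N (J(N, H) = (-2*(-3))*N = 6*N)
(25*J(6, -3))*(3*(1 + w)) = (25*(6*6))*(3*(1 + 0)) = (25*36)*(3*1) = 900*3 = 2700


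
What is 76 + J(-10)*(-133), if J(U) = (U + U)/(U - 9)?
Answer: -64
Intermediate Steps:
J(U) = 2*U/(-9 + U) (J(U) = (2*U)/(-9 + U) = 2*U/(-9 + U))
76 + J(-10)*(-133) = 76 + (2*(-10)/(-9 - 10))*(-133) = 76 + (2*(-10)/(-19))*(-133) = 76 + (2*(-10)*(-1/19))*(-133) = 76 + (20/19)*(-133) = 76 - 140 = -64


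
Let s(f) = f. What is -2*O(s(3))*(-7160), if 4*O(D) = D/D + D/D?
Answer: 7160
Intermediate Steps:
O(D) = ½ (O(D) = (D/D + D/D)/4 = (1 + 1)/4 = (¼)*2 = ½)
-2*O(s(3))*(-7160) = -2*½*(-7160) = -1*(-7160) = 7160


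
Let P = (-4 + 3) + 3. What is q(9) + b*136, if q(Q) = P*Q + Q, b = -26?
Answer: -3509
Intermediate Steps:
P = 2 (P = -1 + 3 = 2)
q(Q) = 3*Q (q(Q) = 2*Q + Q = 3*Q)
q(9) + b*136 = 3*9 - 26*136 = 27 - 3536 = -3509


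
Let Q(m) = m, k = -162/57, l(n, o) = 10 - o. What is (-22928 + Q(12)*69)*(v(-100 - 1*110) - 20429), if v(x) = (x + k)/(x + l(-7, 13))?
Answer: 609017943300/1349 ≈ 4.5146e+8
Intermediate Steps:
k = -54/19 (k = -162*1/57 = -54/19 ≈ -2.8421)
v(x) = (-54/19 + x)/(-3 + x) (v(x) = (x - 54/19)/(x + (10 - 1*13)) = (-54/19 + x)/(x + (10 - 13)) = (-54/19 + x)/(x - 3) = (-54/19 + x)/(-3 + x))
(-22928 + Q(12)*69)*(v(-100 - 1*110) - 20429) = (-22928 + 12*69)*((-54/19 + (-100 - 1*110))/(-3 + (-100 - 1*110)) - 20429) = (-22928 + 828)*((-54/19 + (-100 - 110))/(-3 + (-100 - 110)) - 20429) = -22100*((-54/19 - 210)/(-3 - 210) - 20429) = -22100*(-4044/19/(-213) - 20429) = -22100*(-1/213*(-4044/19) - 20429) = -22100*(1348/1349 - 20429) = -22100*(-27557373/1349) = 609017943300/1349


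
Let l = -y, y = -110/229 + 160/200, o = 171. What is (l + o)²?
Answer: 38192494041/1311025 ≈ 29132.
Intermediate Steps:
y = 366/1145 (y = -110*1/229 + 160*(1/200) = -110/229 + ⅘ = 366/1145 ≈ 0.31965)
l = -366/1145 (l = -1*366/1145 = -366/1145 ≈ -0.31965)
(l + o)² = (-366/1145 + 171)² = (195429/1145)² = 38192494041/1311025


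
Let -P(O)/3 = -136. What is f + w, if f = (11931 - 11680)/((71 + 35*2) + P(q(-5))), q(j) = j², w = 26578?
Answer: 14591573/549 ≈ 26578.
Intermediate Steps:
P(O) = 408 (P(O) = -3*(-136) = 408)
f = 251/549 (f = (11931 - 11680)/((71 + 35*2) + 408) = 251/((71 + 70) + 408) = 251/(141 + 408) = 251/549 ≈ 0.45719)
f + w = 251/549 + 26578 = 14591573/549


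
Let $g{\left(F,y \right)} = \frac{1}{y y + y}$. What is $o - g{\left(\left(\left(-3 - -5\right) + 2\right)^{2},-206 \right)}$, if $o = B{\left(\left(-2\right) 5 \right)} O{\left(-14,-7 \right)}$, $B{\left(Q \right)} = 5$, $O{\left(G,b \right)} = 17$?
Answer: $\frac{3589549}{42230} \approx 85.0$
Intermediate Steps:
$o = 85$ ($o = 5 \cdot 17 = 85$)
$g{\left(F,y \right)} = \frac{1}{y + y^{2}}$ ($g{\left(F,y \right)} = \frac{1}{y^{2} + y} = \frac{1}{y + y^{2}}$)
$o - g{\left(\left(\left(-3 - -5\right) + 2\right)^{2},-206 \right)} = 85 - \frac{1}{\left(-206\right) \left(1 - 206\right)} = 85 - - \frac{1}{206 \left(-205\right)} = 85 - \left(- \frac{1}{206}\right) \left(- \frac{1}{205}\right) = 85 - \frac{1}{42230} = \frac{3589549}{42230}$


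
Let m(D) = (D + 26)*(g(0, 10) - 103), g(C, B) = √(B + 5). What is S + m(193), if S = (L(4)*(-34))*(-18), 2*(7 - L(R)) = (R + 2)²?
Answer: -29289 + 219*√15 ≈ -28441.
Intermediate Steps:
g(C, B) = √(5 + B)
L(R) = 7 - (2 + R)²/2 (L(R) = 7 - (R + 2)²/2 = 7 - (2 + R)²/2)
S = -6732 (S = ((7 - (2 + 4)²/2)*(-34))*(-18) = ((7 - ½*6²)*(-34))*(-18) = ((7 - ½*36)*(-34))*(-18) = ((7 - 18)*(-34))*(-18) = -11*(-34)*(-18) = 374*(-18) = -6732)
m(D) = (-103 + √15)*(26 + D) (m(D) = (D + 26)*(√(5 + 10) - 103) = (26 + D)*(√15 - 103) = (26 + D)*(-103 + √15) = (-103 + √15)*(26 + D))
S + m(193) = -6732 + (-2678 - 103*193 + 26*√15 + 193*√15) = -6732 + (-2678 - 19879 + 26*√15 + 193*√15) = -6732 + (-22557 + 219*√15) = -29289 + 219*√15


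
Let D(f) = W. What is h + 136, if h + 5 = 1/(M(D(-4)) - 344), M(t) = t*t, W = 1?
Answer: 44932/343 ≈ 131.00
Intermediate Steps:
D(f) = 1
M(t) = t²
h = -1716/343 (h = -5 + 1/(1² - 344) = -5 + 1/(1 - 344) = -5 + 1/(-343) = -5 - 1/343 = -1716/343 ≈ -5.0029)
h + 136 = -1716/343 + 136 = 44932/343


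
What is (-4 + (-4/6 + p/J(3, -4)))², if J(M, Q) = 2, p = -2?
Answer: 289/9 ≈ 32.111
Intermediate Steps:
(-4 + (-4/6 + p/J(3, -4)))² = (-4 + (-4/6 - 2/2))² = (-4 + (-4*⅙ - 2*½))² = (-4 + (-⅔ - 1))² = (-4 - 5/3)² = (-17/3)² = 289/9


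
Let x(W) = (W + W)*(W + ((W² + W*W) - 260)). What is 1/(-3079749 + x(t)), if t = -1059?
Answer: -1/4750879623 ≈ -2.1049e-10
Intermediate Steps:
x(W) = 2*W*(-260 + W + 2*W²) (x(W) = (2*W)*(W + ((W² + W²) - 260)) = (2*W)*(W + (2*W² - 260)) = (2*W)*(W + (-260 + 2*W²)) = (2*W)*(-260 + W + 2*W²) = 2*W*(-260 + W + 2*W²))
1/(-3079749 + x(t)) = 1/(-3079749 + 2*(-1059)*(-260 - 1059 + 2*(-1059)²)) = 1/(-3079749 + 2*(-1059)*(-260 - 1059 + 2*1121481)) = 1/(-3079749 + 2*(-1059)*(-260 - 1059 + 2242962)) = 1/(-3079749 + 2*(-1059)*2241643) = 1/(-3079749 - 4747799874) = 1/(-4750879623) = -1/4750879623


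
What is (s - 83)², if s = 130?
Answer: 2209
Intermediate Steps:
(s - 83)² = (130 - 83)² = 47² = 2209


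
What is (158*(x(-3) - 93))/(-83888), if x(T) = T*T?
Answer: 237/1498 ≈ 0.15821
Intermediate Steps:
x(T) = T²
(158*(x(-3) - 93))/(-83888) = (158*((-3)² - 93))/(-83888) = (158*(9 - 93))*(-1/83888) = (158*(-84))*(-1/83888) = -13272*(-1/83888) = 237/1498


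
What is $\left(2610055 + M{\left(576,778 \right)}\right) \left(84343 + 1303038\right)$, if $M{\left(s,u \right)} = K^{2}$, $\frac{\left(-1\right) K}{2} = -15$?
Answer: $3622389358855$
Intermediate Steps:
$K = 30$ ($K = \left(-2\right) \left(-15\right) = 30$)
$M{\left(s,u \right)} = 900$ ($M{\left(s,u \right)} = 30^{2} = 900$)
$\left(2610055 + M{\left(576,778 \right)}\right) \left(84343 + 1303038\right) = \left(2610055 + 900\right) \left(84343 + 1303038\right) = 2610955 \cdot 1387381 = 3622389358855$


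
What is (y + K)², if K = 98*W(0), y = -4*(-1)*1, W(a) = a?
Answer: 16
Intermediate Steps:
y = 4 (y = 4*1 = 4)
K = 0 (K = 98*0 = 0)
(y + K)² = (4 + 0)² = 4² = 16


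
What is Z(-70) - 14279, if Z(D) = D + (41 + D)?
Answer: -14378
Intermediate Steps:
Z(D) = 41 + 2*D
Z(-70) - 14279 = (41 + 2*(-70)) - 14279 = (41 - 140) - 14279 = -99 - 14279 = -14378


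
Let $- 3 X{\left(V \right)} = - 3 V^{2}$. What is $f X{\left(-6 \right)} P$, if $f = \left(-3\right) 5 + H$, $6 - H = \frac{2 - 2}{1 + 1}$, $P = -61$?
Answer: $19764$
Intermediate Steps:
$X{\left(V \right)} = V^{2}$ ($X{\left(V \right)} = - \frac{\left(-3\right) V^{2}}{3} = V^{2}$)
$H = 6$ ($H = 6 - \frac{2 - 2}{1 + 1} = 6 - \frac{0}{2} = 6 - 0 \cdot \frac{1}{2} = 6 - 0 = 6 + 0 = 6$)
$f = -9$ ($f = \left(-3\right) 5 + 6 = -15 + 6 = -9$)
$f X{\left(-6 \right)} P = - 9 \left(-6\right)^{2} \left(-61\right) = \left(-9\right) 36 \left(-61\right) = \left(-324\right) \left(-61\right) = 19764$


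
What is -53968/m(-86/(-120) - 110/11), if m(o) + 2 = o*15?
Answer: 215872/565 ≈ 382.07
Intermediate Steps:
m(o) = -2 + 15*o (m(o) = -2 + o*15 = -2 + 15*o)
-53968/m(-86/(-120) - 110/11) = -53968/(-2 + 15*(-86/(-120) - 110/11)) = -53968/(-2 + 15*(-86*(-1/120) - 110*1/11)) = -53968/(-2 + 15*(43/60 - 10)) = -53968/(-2 + 15*(-557/60)) = -53968/(-2 - 557/4) = -53968/(-565/4) = -53968*(-4)/565 = -1*(-215872/565) = 215872/565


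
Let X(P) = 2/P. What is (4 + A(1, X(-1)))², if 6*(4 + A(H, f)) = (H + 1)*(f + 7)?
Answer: 25/9 ≈ 2.7778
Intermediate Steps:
A(H, f) = -4 + (1 + H)*(7 + f)/6 (A(H, f) = -4 + ((H + 1)*(f + 7))/6 = -4 + ((1 + H)*(7 + f))/6 = -4 + (1 + H)*(7 + f)/6)
(4 + A(1, X(-1)))² = (4 + (-17/6 + (2/(-1))/6 + (7/6)*1 + (⅙)*1*(2/(-1))))² = (4 + (-17/6 + (2*(-1))/6 + 7/6 + (⅙)*1*(2*(-1))))² = (4 + (-17/6 + (⅙)*(-2) + 7/6 + (⅙)*1*(-2)))² = (4 + (-17/6 - ⅓ + 7/6 - ⅓))² = (4 - 7/3)² = (5/3)² = 25/9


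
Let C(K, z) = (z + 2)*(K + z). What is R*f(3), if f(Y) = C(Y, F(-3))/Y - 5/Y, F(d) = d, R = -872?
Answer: 4360/3 ≈ 1453.3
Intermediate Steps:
C(K, z) = (2 + z)*(K + z)
f(Y) = -5/Y + (3 - Y)/Y (f(Y) = ((-3)² + 2*Y + 2*(-3) + Y*(-3))/Y - 5/Y = (9 + 2*Y - 6 - 3*Y)/Y - 5/Y = (3 - Y)/Y - 5/Y = -5/Y + (3 - Y)/Y)
R*f(3) = -872*(-2 - 1*3)/3 = -872*(-2 - 3)/3 = -872*(-5)/3 = -872*(-5/3) = 4360/3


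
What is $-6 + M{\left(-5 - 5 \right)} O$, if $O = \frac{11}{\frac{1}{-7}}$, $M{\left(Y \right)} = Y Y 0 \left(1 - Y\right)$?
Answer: $-6$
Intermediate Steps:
$M{\left(Y \right)} = 0$ ($M{\left(Y \right)} = Y^{2} \cdot 0 \left(1 - Y\right) = 0 \left(1 - Y\right) = 0$)
$O = -77$ ($O = \frac{11}{- \frac{1}{7}} = 11 \left(-7\right) = -77$)
$-6 + M{\left(-5 - 5 \right)} O = -6 + 0 \left(-77\right) = -6 + 0 = -6$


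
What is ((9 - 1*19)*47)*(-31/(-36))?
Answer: -7285/18 ≈ -404.72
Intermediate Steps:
((9 - 1*19)*47)*(-31/(-36)) = ((9 - 19)*47)*(-31*(-1/36)) = -10*47*(31/36) = -470*31/36 = -7285/18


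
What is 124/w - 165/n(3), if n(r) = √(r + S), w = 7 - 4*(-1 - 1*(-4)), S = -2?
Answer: -949/5 ≈ -189.80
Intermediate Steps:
w = -5 (w = 7 - 4*(-1 + 4) = 7 - 4*3 = 7 - 12 = -5)
n(r) = √(-2 + r) (n(r) = √(r - 2) = √(-2 + r))
124/w - 165/n(3) = 124/(-5) - 165/√(-2 + 3) = 124*(-⅕) - 165/(√1) = -124/5 - 165/1 = -124/5 - 165*1 = -124/5 - 165 = -949/5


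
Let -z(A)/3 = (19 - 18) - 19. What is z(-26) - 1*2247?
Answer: -2193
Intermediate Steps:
z(A) = 54 (z(A) = -3*((19 - 18) - 19) = -3*(1 - 19) = -3*(-18) = 54)
z(-26) - 1*2247 = 54 - 1*2247 = 54 - 2247 = -2193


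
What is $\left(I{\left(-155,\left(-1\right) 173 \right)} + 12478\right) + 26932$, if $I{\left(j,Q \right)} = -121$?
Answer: $39289$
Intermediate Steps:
$\left(I{\left(-155,\left(-1\right) 173 \right)} + 12478\right) + 26932 = \left(-121 + 12478\right) + 26932 = 12357 + 26932 = 39289$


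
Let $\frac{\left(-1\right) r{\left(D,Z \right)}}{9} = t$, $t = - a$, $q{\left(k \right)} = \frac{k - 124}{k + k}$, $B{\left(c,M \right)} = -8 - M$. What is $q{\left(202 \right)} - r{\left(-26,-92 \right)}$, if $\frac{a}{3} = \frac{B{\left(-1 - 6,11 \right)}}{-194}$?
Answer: $- \frac{24015}{9797} \approx -2.4513$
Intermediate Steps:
$q{\left(k \right)} = \frac{-124 + k}{2 k}$
$a = \frac{57}{194}$ ($a = 3 \frac{-8 - 11}{-194} = 3 \left(-8 - 11\right) \left(- \frac{1}{194}\right) = 3 \left(\left(-19\right) \left(- \frac{1}{194}\right)\right) = 3 \cdot \frac{19}{194} = \frac{57}{194} \approx 0.29381$)
$t = - \frac{57}{194}$ ($t = \left(-1\right) \frac{57}{194} = - \frac{57}{194} \approx -0.29381$)
$r{\left(D,Z \right)} = \frac{513}{194}$ ($r{\left(D,Z \right)} = \left(-9\right) \left(- \frac{57}{194}\right) = \frac{513}{194}$)
$q{\left(202 \right)} - r{\left(-26,-92 \right)} = \frac{-124 + 202}{2 \cdot 202} - \frac{513}{194} = \frac{1}{2} \cdot \frac{1}{202} \cdot 78 - \frac{513}{194} = \frac{39}{202} - \frac{513}{194} = - \frac{24015}{9797}$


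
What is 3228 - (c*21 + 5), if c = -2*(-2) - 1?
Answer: 3160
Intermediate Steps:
c = 3 (c = 4 - 1 = 3)
3228 - (c*21 + 5) = 3228 - (3*21 + 5) = 3228 - (63 + 5) = 3228 - 1*68 = 3228 - 68 = 3160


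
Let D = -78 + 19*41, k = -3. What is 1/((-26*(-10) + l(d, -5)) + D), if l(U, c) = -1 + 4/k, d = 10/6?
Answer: 3/2876 ≈ 0.0010431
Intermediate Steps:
d = 5/3 (d = 10*(⅙) = 5/3 ≈ 1.6667)
l(U, c) = -7/3 (l(U, c) = -1 + 4/(-3) = -1 + 4*(-⅓) = -1 - 4/3 = -7/3)
D = 701 (D = -78 + 779 = 701)
1/((-26*(-10) + l(d, -5)) + D) = 1/((-26*(-10) - 7/3) + 701) = 1/((260 - 7/3) + 701) = 1/(773/3 + 701) = 1/(2876/3) = 3/2876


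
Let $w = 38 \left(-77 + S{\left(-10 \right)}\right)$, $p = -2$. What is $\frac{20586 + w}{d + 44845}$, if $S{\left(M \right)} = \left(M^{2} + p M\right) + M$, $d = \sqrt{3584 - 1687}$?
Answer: $\frac{1569575}{3222872} - \frac{35 \sqrt{1897}}{3222872} \approx 0.48654$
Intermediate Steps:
$d = \sqrt{1897} \approx 43.555$
$S{\left(M \right)} = M^{2} - M$ ($S{\left(M \right)} = \left(M^{2} - 2 M\right) + M = M^{2} - M$)
$w = 1254$ ($w = 38 \left(-77 - 10 \left(-1 - 10\right)\right) = 38 \left(-77 - -110\right) = 38 \left(-77 + 110\right) = 38 \cdot 33 = 1254$)
$\frac{20586 + w}{d + 44845} = \frac{20586 + 1254}{\sqrt{1897} + 44845} = \frac{21840}{44845 + \sqrt{1897}}$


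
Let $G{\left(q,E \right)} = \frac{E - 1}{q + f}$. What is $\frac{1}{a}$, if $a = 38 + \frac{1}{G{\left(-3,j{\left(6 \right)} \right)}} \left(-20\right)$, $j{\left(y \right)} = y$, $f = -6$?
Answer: $\frac{1}{74} \approx 0.013514$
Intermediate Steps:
$G{\left(q,E \right)} = \frac{-1 + E}{-6 + q}$ ($G{\left(q,E \right)} = \frac{E - 1}{q - 6} = \frac{-1 + E}{-6 + q}$)
$a = 74$ ($a = 38 + \frac{1}{\frac{1}{-6 - 3} \left(-1 + 6\right)} \left(-20\right) = 38 + \frac{1}{\frac{1}{-9} \cdot 5} \left(-20\right) = 38 + \frac{1}{\left(- \frac{1}{9}\right) 5} \left(-20\right) = 38 + \frac{1}{- \frac{5}{9}} \left(-20\right) = 38 - -36 = 38 + 36 = 74$)
$\frac{1}{a} = \frac{1}{74}$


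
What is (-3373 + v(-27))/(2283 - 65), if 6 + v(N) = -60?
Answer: -3439/2218 ≈ -1.5505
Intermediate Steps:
v(N) = -66 (v(N) = -6 - 60 = -66)
(-3373 + v(-27))/(2283 - 65) = (-3373 - 66)/(2283 - 65) = -3439/2218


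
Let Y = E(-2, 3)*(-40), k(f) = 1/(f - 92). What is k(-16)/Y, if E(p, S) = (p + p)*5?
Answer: -1/86400 ≈ -1.1574e-5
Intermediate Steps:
k(f) = 1/(-92 + f)
E(p, S) = 10*p (E(p, S) = (2*p)*5 = 10*p)
Y = 800 (Y = (10*(-2))*(-40) = -20*(-40) = 800)
k(-16)/Y = 1/(-92 - 16*800) = (1/800)/(-108) = -1/108*1/800 = -1/86400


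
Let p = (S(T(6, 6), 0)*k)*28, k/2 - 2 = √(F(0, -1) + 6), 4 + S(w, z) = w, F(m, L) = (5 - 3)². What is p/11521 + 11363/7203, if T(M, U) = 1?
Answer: 128492915/82985763 - 168*√10/11521 ≈ 1.5023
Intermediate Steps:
F(m, L) = 4 (F(m, L) = 2² = 4)
S(w, z) = -4 + w
k = 4 + 2*√10 (k = 4 + 2*√(4 + 6) = 4 + 2*√10 ≈ 10.325)
p = -336 - 168*√10 (p = ((-4 + 1)*(4 + 2*√10))*28 = -3*(4 + 2*√10)*28 = (-12 - 6*√10)*28 = -336 - 168*√10 ≈ -867.26)
p/11521 + 11363/7203 = (-336 - 168*√10)/11521 + 11363/7203 = (-336 - 168*√10)*(1/11521) + 11363*(1/7203) = (-336/11521 - 168*√10/11521) + 11363/7203 = 128492915/82985763 - 168*√10/11521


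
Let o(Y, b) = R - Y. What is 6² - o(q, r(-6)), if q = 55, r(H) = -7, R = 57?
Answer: 34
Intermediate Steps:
o(Y, b) = 57 - Y
6² - o(q, r(-6)) = 6² - (57 - 1*55) = 36 - (57 - 55) = 36 - 1*2 = 36 - 2 = 34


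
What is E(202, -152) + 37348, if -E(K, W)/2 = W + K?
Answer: 37248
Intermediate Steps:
E(K, W) = -2*K - 2*W (E(K, W) = -2*(W + K) = -2*(K + W) = -2*K - 2*W)
E(202, -152) + 37348 = (-2*202 - 2*(-152)) + 37348 = (-404 + 304) + 37348 = -100 + 37348 = 37248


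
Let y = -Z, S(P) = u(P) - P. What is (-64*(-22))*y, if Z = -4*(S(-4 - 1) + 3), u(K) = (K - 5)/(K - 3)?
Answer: 52096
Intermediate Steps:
u(K) = (-5 + K)/(-3 + K)
S(P) = -P + (-5 + P)/(-3 + P) (S(P) = (-5 + P)/(-3 + P) - P = -P + (-5 + P)/(-3 + P))
Z = -37 (Z = -4*((-5 + (-4 - 1) - (-4 - 1)*(-3 + (-4 - 1)))/(-3 + (-4 - 1)) + 3) = -4*((-5 - 5 - 1*(-5)*(-3 - 5))/(-3 - 5) + 3) = -4*((-5 - 5 - 1*(-5)*(-8))/(-8) + 3) = -4*(-(-5 - 5 - 40)/8 + 3) = -4*(-⅛*(-50) + 3) = -4*(25/4 + 3) = -4*37/4 = -37)
y = 37 (y = -1*(-37) = 37)
(-64*(-22))*y = -64*(-22)*37 = 1408*37 = 52096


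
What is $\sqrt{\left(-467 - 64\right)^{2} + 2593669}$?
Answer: $\sqrt{2875630} \approx 1695.8$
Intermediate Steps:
$\sqrt{\left(-467 - 64\right)^{2} + 2593669} = \sqrt{\left(-531\right)^{2} + 2593669} = \sqrt{281961 + 2593669} = \sqrt{2875630}$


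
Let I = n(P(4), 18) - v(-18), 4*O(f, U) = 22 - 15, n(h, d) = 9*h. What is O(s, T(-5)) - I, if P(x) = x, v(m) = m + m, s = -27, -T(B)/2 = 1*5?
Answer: -281/4 ≈ -70.250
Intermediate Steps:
T(B) = -10 (T(B) = -2*5 = -10)
v(m) = 2*m
O(f, U) = 7/4 (O(f, U) = (22 - 15)/4 = (¼)*7 = 7/4)
I = 72 (I = 9*4 - 2*(-18) = 36 - 1*(-36) = 36 + 36 = 72)
O(s, T(-5)) - I = 7/4 - 1*72 = 7/4 - 72 = -281/4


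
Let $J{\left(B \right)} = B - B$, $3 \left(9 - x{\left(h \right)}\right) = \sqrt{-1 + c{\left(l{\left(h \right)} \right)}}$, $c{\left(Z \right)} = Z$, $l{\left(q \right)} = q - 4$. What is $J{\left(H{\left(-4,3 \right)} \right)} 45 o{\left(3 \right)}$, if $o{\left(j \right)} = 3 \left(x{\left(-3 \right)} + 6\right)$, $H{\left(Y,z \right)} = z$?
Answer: $0$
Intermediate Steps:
$l{\left(q \right)} = -4 + q$
$x{\left(h \right)} = 9 - \frac{\sqrt{-5 + h}}{3}$ ($x{\left(h \right)} = 9 - \frac{\sqrt{-1 + \left(-4 + h\right)}}{3} = 9 - \frac{\sqrt{-5 + h}}{3}$)
$J{\left(B \right)} = 0$
$o{\left(j \right)} = 45 - 2 i \sqrt{2}$ ($o{\left(j \right)} = 3 \left(\left(9 - \frac{\sqrt{-5 - 3}}{3}\right) + 6\right) = 3 \left(\left(9 - \frac{\sqrt{-8}}{3}\right) + 6\right) = 3 \left(\left(9 - \frac{2 i \sqrt{2}}{3}\right) + 6\right) = 3 \left(15 - \frac{2 i \sqrt{2}}{3}\right) = 45 - 2 i \sqrt{2}$)
$J{\left(H{\left(-4,3 \right)} \right)} 45 o{\left(3 \right)} = 0 \cdot 45 \left(45 - 2 i \sqrt{2}\right) = 0 \left(45 - 2 i \sqrt{2}\right) = 0$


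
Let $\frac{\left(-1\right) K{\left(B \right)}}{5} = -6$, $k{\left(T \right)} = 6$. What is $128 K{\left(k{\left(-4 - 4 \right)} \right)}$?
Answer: $3840$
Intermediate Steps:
$K{\left(B \right)} = 30$ ($K{\left(B \right)} = \left(-5\right) \left(-6\right) = 30$)
$128 K{\left(k{\left(-4 - 4 \right)} \right)} = 128 \cdot 30 = 3840$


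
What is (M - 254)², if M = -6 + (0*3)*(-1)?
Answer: 67600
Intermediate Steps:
M = -6 (M = -6 + 0*(-1) = -6 + 0 = -6)
(M - 254)² = (-6 - 254)² = (-260)² = 67600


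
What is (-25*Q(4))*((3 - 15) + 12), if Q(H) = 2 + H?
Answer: 0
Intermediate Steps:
(-25*Q(4))*((3 - 15) + 12) = (-25*(2 + 4))*((3 - 15) + 12) = (-25*6)*(-12 + 12) = -150*0 = 0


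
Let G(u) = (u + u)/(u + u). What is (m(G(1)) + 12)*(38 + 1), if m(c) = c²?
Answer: 507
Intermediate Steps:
G(u) = 1 (G(u) = (2*u)/((2*u)) = (2*u)*(1/(2*u)) = 1)
(m(G(1)) + 12)*(38 + 1) = (1² + 12)*(38 + 1) = (1 + 12)*39 = 13*39 = 507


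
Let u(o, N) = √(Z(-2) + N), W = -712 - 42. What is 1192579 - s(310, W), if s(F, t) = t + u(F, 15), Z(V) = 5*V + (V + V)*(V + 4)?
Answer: 1193333 - I*√3 ≈ 1.1933e+6 - 1.732*I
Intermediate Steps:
W = -754
Z(V) = 5*V + 2*V*(4 + V) (Z(V) = 5*V + (2*V)*(4 + V) = 5*V + 2*V*(4 + V))
u(o, N) = √(-18 + N) (u(o, N) = √(-2*(13 + 2*(-2)) + N) = √(-2*(13 - 4) + N) = √(-2*9 + N) = √(-18 + N))
s(F, t) = t + I*√3 (s(F, t) = t + √(-18 + 15) = t + √(-3) = t + I*√3)
1192579 - s(310, W) = 1192579 - (-754 + I*√3) = 1192579 + (754 - I*√3) = 1193333 - I*√3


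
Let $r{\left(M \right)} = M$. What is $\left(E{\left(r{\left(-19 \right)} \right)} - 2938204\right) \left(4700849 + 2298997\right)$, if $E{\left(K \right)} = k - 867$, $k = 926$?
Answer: $-20566562525670$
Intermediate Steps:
$E{\left(K \right)} = 59$ ($E{\left(K \right)} = 926 - 867 = 59$)
$\left(E{\left(r{\left(-19 \right)} \right)} - 2938204\right) \left(4700849 + 2298997\right) = \left(59 - 2938204\right) \left(4700849 + 2298997\right) = \left(-2938145\right) 6999846 = -20566562525670$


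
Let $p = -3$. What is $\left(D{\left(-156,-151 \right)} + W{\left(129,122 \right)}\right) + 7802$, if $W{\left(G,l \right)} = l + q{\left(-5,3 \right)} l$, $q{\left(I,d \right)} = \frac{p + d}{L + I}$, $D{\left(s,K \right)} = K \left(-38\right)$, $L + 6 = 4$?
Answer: $13662$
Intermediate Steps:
$L = -2$ ($L = -6 + 4 = -2$)
$D{\left(s,K \right)} = - 38 K$
$q{\left(I,d \right)} = \frac{-3 + d}{-2 + I}$
$W{\left(G,l \right)} = l$ ($W{\left(G,l \right)} = l + \frac{-3 + 3}{-2 - 5} l = l + \frac{1}{-7} \cdot 0 l = l + \left(- \frac{1}{7}\right) 0 l = l + 0 l = l + 0 = l$)
$\left(D{\left(-156,-151 \right)} + W{\left(129,122 \right)}\right) + 7802 = \left(\left(-38\right) \left(-151\right) + 122\right) + 7802 = \left(5738 + 122\right) + 7802 = 5860 + 7802 = 13662$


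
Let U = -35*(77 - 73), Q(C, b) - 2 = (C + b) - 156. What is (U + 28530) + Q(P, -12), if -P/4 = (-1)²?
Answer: 28220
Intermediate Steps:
P = -4 (P = -4*(-1)² = -4*1 = -4)
Q(C, b) = -154 + C + b (Q(C, b) = 2 + ((C + b) - 156) = 2 + (-156 + C + b) = -154 + C + b)
U = -140 (U = -35*4 = -140)
(U + 28530) + Q(P, -12) = (-140 + 28530) + (-154 - 4 - 12) = 28390 - 170 = 28220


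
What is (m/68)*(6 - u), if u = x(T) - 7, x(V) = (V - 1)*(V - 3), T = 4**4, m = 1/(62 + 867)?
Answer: -32251/31586 ≈ -1.0211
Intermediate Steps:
m = 1/929 ≈ 0.0010764
T = 256
x(V) = (-1 + V)*(-3 + V)
u = 64508 (u = (3 + 256**2 - 4*256) - 7 = (3 + 65536 - 1024) - 7 = 64515 - 7 = 64508)
(m/68)*(6 - u) = ((1/929)/68)*(6 - 1*64508) = ((1/929)*(1/68))*(6 - 64508) = (1/63172)*(-64502) = -32251/31586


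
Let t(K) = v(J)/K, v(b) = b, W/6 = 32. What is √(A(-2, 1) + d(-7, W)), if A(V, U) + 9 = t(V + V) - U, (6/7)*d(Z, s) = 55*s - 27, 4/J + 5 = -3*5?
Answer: √1227855/10 ≈ 110.81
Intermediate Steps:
J = -⅕ (J = 4/(-5 - 3*5) = 4/(-5 - 15) = 4/(-20) = 4*(-1/20) = -⅕ ≈ -0.20000)
W = 192 (W = 6*32 = 192)
d(Z, s) = -63/2 + 385*s/6 (d(Z, s) = 7*(55*s - 27)/6 = 7*(-27 + 55*s)/6 = -63/2 + 385*s/6)
t(K) = -1/(5*K)
A(V, U) = -9 - U - 1/(10*V) (A(V, U) = -9 + (-1/(5*(V + V)) - U) = -9 + (-1/(2*V)/5 - U) = -9 + (-1/(10*V) - U) = -9 + (-U - 1/(10*V)) = -9 - U - 1/(10*V))
√(A(-2, 1) + d(-7, W)) = √((-9 - 1*1 - ⅒/(-2)) + (-63/2 + (385/6)*192)) = √((-9 - 1 - ⅒*(-½)) + (-63/2 + 12320)) = √((-9 - 1 + 1/20) + 24577/2) = √(-199/20 + 24577/2) = √(245571/20) = √1227855/10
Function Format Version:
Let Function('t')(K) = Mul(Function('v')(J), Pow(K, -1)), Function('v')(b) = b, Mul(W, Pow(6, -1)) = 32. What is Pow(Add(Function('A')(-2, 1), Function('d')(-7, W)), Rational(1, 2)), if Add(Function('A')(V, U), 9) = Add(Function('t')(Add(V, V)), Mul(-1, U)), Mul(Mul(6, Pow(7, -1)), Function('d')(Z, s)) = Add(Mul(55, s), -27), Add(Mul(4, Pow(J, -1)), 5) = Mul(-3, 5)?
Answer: Mul(Rational(1, 10), Pow(1227855, Rational(1, 2))) ≈ 110.81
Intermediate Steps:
J = Rational(-1, 5) (J = Mul(4, Pow(Add(-5, Mul(-3, 5)), -1)) = Mul(4, Pow(Add(-5, -15), -1)) = Mul(4, Pow(-20, -1)) = Mul(4, Rational(-1, 20)) = Rational(-1, 5) ≈ -0.20000)
W = 192 (W = Mul(6, 32) = 192)
Function('d')(Z, s) = Add(Rational(-63, 2), Mul(Rational(385, 6), s)) (Function('d')(Z, s) = Mul(Rational(7, 6), Add(Mul(55, s), -27)) = Mul(Rational(7, 6), Add(-27, Mul(55, s))) = Add(Rational(-63, 2), Mul(Rational(385, 6), s)))
Function('t')(K) = Mul(Rational(-1, 5), Pow(K, -1))
Function('A')(V, U) = Add(-9, Mul(-1, U), Mul(Rational(-1, 10), Pow(V, -1))) (Function('A')(V, U) = Add(-9, Add(Mul(Rational(-1, 5), Pow(Add(V, V), -1)), Mul(-1, U))) = Add(-9, Add(Mul(Rational(-1, 5), Pow(Mul(2, V), -1)), Mul(-1, U))) = Add(-9, Add(Mul(Rational(-1, 5), Mul(Rational(1, 2), Pow(V, -1))), Mul(-1, U))) = Add(-9, Add(Mul(Rational(-1, 10), Pow(V, -1)), Mul(-1, U))) = Add(-9, Add(Mul(-1, U), Mul(Rational(-1, 10), Pow(V, -1)))) = Add(-9, Mul(-1, U), Mul(Rational(-1, 10), Pow(V, -1))))
Pow(Add(Function('A')(-2, 1), Function('d')(-7, W)), Rational(1, 2)) = Pow(Add(Add(-9, Mul(-1, 1), Mul(Rational(-1, 10), Pow(-2, -1))), Add(Rational(-63, 2), Mul(Rational(385, 6), 192))), Rational(1, 2)) = Pow(Add(Add(-9, -1, Mul(Rational(-1, 10), Rational(-1, 2))), Add(Rational(-63, 2), 12320)), Rational(1, 2)) = Pow(Add(Add(-9, -1, Rational(1, 20)), Rational(24577, 2)), Rational(1, 2)) = Pow(Add(Rational(-199, 20), Rational(24577, 2)), Rational(1, 2)) = Pow(Rational(245571, 20), Rational(1, 2)) = Mul(Rational(1, 10), Pow(1227855, Rational(1, 2)))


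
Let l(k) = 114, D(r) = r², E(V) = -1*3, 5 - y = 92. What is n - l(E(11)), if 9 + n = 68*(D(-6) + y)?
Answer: -3591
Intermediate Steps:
y = -87 (y = 5 - 1*92 = 5 - 92 = -87)
E(V) = -3
n = -3477 (n = -9 + 68*((-6)² - 87) = -9 + 68*(36 - 87) = -9 + 68*(-51) = -9 - 3468 = -3477)
n - l(E(11)) = -3477 - 1*114 = -3477 - 114 = -3591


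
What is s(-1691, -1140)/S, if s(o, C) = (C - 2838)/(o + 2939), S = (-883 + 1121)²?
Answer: -3/53312 ≈ -5.6272e-5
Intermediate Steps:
S = 56644 (S = 238² = 56644)
s(o, C) = (-2838 + C)/(2939 + o)
s(-1691, -1140)/S = ((-2838 - 1140)/(2939 - 1691))/56644 = (-3978/1248)*(1/56644) = ((1/1248)*(-3978))*(1/56644) = -51/16*1/56644 = -3/53312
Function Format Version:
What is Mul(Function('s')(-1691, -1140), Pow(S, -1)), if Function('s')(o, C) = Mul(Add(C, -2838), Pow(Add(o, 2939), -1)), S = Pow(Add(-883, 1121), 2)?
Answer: Rational(-3, 53312) ≈ -5.6272e-5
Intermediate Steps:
S = 56644 (S = Pow(238, 2) = 56644)
Function('s')(o, C) = Mul(Pow(Add(2939, o), -1), Add(-2838, C)) (Function('s')(o, C) = Mul(Add(-2838, C), Pow(Add(2939, o), -1)) = Mul(Pow(Add(2939, o), -1), Add(-2838, C)))
Mul(Function('s')(-1691, -1140), Pow(S, -1)) = Mul(Mul(Pow(Add(2939, -1691), -1), Add(-2838, -1140)), Pow(56644, -1)) = Mul(Mul(Pow(1248, -1), -3978), Rational(1, 56644)) = Mul(Mul(Rational(1, 1248), -3978), Rational(1, 56644)) = Mul(Rational(-51, 16), Rational(1, 56644)) = Rational(-3, 53312)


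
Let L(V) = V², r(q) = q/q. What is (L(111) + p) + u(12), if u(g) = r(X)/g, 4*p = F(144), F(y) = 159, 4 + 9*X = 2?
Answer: 74165/6 ≈ 12361.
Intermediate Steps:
X = -2/9 (X = -4/9 + (⅑)*2 = -4/9 + 2/9 = -2/9 ≈ -0.22222)
p = 159/4 (p = (¼)*159 = 159/4 ≈ 39.750)
r(q) = 1
u(g) = 1/g
(L(111) + p) + u(12) = (111² + 159/4) + 1/12 = (12321 + 159/4) + 1/12 = 49443/4 + 1/12 = 74165/6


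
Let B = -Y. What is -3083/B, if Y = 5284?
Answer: 3083/5284 ≈ 0.58346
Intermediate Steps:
B = -5284 (B = -1*5284 = -5284)
-3083/B = -3083/(-5284) = -3083*(-1/5284) = 3083/5284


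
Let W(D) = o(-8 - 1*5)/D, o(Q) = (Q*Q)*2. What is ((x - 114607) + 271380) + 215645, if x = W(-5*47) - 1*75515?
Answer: 69771867/235 ≈ 2.9690e+5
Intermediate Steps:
o(Q) = 2*Q² (o(Q) = Q²*2 = 2*Q²)
W(D) = 338/D (W(D) = (2*(-8 - 1*5)²)/D = (2*(-8 - 5)²)/D = (2*(-13)²)/D = (2*169)/D = 338/D)
x = -17746363/235 (x = 338/((-5*47)) - 1*75515 = 338/(-235) - 75515 = 338*(-1/235) - 75515 = -338/235 - 75515 = -17746363/235 ≈ -75517.)
((x - 114607) + 271380) + 215645 = ((-17746363/235 - 114607) + 271380) + 215645 = (-44679008/235 + 271380) + 215645 = 19095292/235 + 215645 = 69771867/235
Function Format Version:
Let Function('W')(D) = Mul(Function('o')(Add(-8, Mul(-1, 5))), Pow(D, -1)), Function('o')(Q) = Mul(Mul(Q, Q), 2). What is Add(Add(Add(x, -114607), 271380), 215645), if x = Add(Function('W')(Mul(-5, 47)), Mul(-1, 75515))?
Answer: Rational(69771867, 235) ≈ 2.9690e+5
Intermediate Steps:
Function('o')(Q) = Mul(2, Pow(Q, 2)) (Function('o')(Q) = Mul(Pow(Q, 2), 2) = Mul(2, Pow(Q, 2)))
Function('W')(D) = Mul(338, Pow(D, -1)) (Function('W')(D) = Mul(Mul(2, Pow(Add(-8, Mul(-1, 5)), 2)), Pow(D, -1)) = Mul(Mul(2, Pow(Add(-8, -5), 2)), Pow(D, -1)) = Mul(Mul(2, Pow(-13, 2)), Pow(D, -1)) = Mul(Mul(2, 169), Pow(D, -1)) = Mul(338, Pow(D, -1)))
x = Rational(-17746363, 235) (x = Add(Mul(338, Pow(Mul(-5, 47), -1)), Mul(-1, 75515)) = Add(Mul(338, Pow(-235, -1)), -75515) = Add(Mul(338, Rational(-1, 235)), -75515) = Add(Rational(-338, 235), -75515) = Rational(-17746363, 235) ≈ -75517.)
Add(Add(Add(x, -114607), 271380), 215645) = Add(Add(Add(Rational(-17746363, 235), -114607), 271380), 215645) = Add(Add(Rational(-44679008, 235), 271380), 215645) = Add(Rational(19095292, 235), 215645) = Rational(69771867, 235)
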